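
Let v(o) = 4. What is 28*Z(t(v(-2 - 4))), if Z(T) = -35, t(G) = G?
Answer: -980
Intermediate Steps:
28*Z(t(v(-2 - 4))) = 28*(-35) = -980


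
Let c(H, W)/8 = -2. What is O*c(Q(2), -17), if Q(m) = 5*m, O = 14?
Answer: -224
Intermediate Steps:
c(H, W) = -16 (c(H, W) = 8*(-2) = -16)
O*c(Q(2), -17) = 14*(-16) = -224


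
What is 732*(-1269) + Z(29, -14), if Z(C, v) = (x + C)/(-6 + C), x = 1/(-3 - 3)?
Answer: -128189131/138 ≈ -9.2891e+5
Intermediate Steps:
x = -⅙ (x = 1/(-6) = -⅙ ≈ -0.16667)
Z(C, v) = (-⅙ + C)/(-6 + C)
732*(-1269) + Z(29, -14) = 732*(-1269) + (-⅙ + 29)/(-6 + 29) = -928908 + (173/6)/23 = -928908 + (1/23)*(173/6) = -928908 + 173/138 = -128189131/138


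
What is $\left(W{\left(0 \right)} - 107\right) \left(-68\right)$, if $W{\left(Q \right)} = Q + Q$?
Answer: $7276$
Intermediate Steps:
$W{\left(Q \right)} = 2 Q$
$\left(W{\left(0 \right)} - 107\right) \left(-68\right) = \left(2 \cdot 0 - 107\right) \left(-68\right) = \left(0 - 107\right) \left(-68\right) = \left(-107\right) \left(-68\right) = 7276$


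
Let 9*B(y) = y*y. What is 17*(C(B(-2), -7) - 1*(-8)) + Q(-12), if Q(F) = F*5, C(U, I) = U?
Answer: 752/9 ≈ 83.556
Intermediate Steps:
B(y) = y²/9 (B(y) = (y*y)/9 = y²/9)
Q(F) = 5*F
17*(C(B(-2), -7) - 1*(-8)) + Q(-12) = 17*((⅑)*(-2)² - 1*(-8)) + 5*(-12) = 17*((⅑)*4 + 8) - 60 = 17*(4/9 + 8) - 60 = 17*(76/9) - 60 = 1292/9 - 60 = 752/9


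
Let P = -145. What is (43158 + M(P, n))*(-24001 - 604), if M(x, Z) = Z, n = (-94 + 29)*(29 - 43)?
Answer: -1084293140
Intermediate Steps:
n = 910 (n = -65*(-14) = 910)
(43158 + M(P, n))*(-24001 - 604) = (43158 + 910)*(-24001 - 604) = 44068*(-24605) = -1084293140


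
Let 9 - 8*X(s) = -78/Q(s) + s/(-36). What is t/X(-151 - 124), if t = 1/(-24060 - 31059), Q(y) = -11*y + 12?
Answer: -291552/2785732633 ≈ -0.00010466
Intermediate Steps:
Q(y) = 12 - 11*y
t = -1/55119 (t = 1/(-55119) = -1/55119 ≈ -1.8143e-5)
X(s) = 9/8 + s/288 + 39/(4*(12 - 11*s)) (X(s) = 9/8 - (-78/(12 - 11*s) + s/(-36))/8 = 9/8 - (-78/(12 - 11*s) + s*(-1/36))/8 = 9/8 - (-78/(12 - 11*s) - s/36)/8 = 9/8 + (s/288 + 39/(4*(12 - 11*s))) = 9/8 + s/288 + 39/(4*(12 - 11*s)))
t/X(-151 - 124) = -288*(-12 + 11*(-151 - 124))/(-2808 + (-12 + 11*(-151 - 124))*(324 + (-151 - 124)))/55119 = -288*(-12 + 11*(-275))/(-2808 + (-12 + 11*(-275))*(324 - 275))/55119 = -288*(-12 - 3025)/(-2808 + (-12 - 3025)*49)/55119 = -(-874656/(-2808 - 3037*49))/55119 = -(-874656/(-2808 - 148813))/55119 = -1/(55119*((1/288)*(-1/3037)*(-151621))) = -1/(55119*151621/874656) = -1/55119*874656/151621 = -291552/2785732633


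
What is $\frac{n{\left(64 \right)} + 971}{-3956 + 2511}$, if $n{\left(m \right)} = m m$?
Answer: $- \frac{5067}{1445} \approx -3.5066$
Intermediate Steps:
$n{\left(m \right)} = m^{2}$
$\frac{n{\left(64 \right)} + 971}{-3956 + 2511} = \frac{64^{2} + 971}{-3956 + 2511} = \frac{4096 + 971}{-1445} = 5067 \left(- \frac{1}{1445}\right) = - \frac{5067}{1445}$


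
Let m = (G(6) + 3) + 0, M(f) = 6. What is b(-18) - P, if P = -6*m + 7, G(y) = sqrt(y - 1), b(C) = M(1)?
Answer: 17 + 6*sqrt(5) ≈ 30.416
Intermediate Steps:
b(C) = 6
G(y) = sqrt(-1 + y)
m = 3 + sqrt(5) (m = (sqrt(-1 + 6) + 3) + 0 = (sqrt(5) + 3) + 0 = (3 + sqrt(5)) + 0 = 3 + sqrt(5) ≈ 5.2361)
P = -11 - 6*sqrt(5) (P = -6*(3 + sqrt(5)) + 7 = (-18 - 6*sqrt(5)) + 7 = -11 - 6*sqrt(5) ≈ -24.416)
b(-18) - P = 6 - (-11 - 6*sqrt(5)) = 6 + (11 + 6*sqrt(5)) = 17 + 6*sqrt(5)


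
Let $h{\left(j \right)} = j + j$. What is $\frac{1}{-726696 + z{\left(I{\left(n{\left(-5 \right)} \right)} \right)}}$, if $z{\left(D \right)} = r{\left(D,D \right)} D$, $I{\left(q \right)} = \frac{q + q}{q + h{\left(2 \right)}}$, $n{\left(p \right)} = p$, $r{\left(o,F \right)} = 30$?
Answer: $- \frac{1}{726396} \approx -1.3767 \cdot 10^{-6}$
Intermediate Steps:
$h{\left(j \right)} = 2 j$
$I{\left(q \right)} = \frac{2 q}{4 + q}$ ($I{\left(q \right)} = \frac{q + q}{q + 2 \cdot 2} = \frac{2 q}{q + 4} = \frac{2 q}{4 + q}$)
$z{\left(D \right)} = 30 D$
$\frac{1}{-726696 + z{\left(I{\left(n{\left(-5 \right)} \right)} \right)}} = \frac{1}{-726696 + 30 \cdot 2 \left(-5\right) \frac{1}{4 - 5}} = \frac{1}{-726696 + 30 \cdot 2 \left(-5\right) \frac{1}{-1}} = \frac{1}{-726696 + 30 \cdot 2 \left(-5\right) \left(-1\right)} = \frac{1}{-726696 + 30 \cdot 10} = \frac{1}{-726696 + 300} = \frac{1}{-726396} = - \frac{1}{726396}$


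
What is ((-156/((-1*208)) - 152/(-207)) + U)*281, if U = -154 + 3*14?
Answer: -25713467/828 ≈ -31055.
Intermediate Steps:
U = -112 (U = -154 + 42 = -112)
((-156/((-1*208)) - 152/(-207)) + U)*281 = ((-156/((-1*208)) - 152/(-207)) - 112)*281 = ((-156/(-208) - 152*(-1/207)) - 112)*281 = ((-156*(-1/208) + 152/207) - 112)*281 = ((¾ + 152/207) - 112)*281 = (1229/828 - 112)*281 = -91507/828*281 = -25713467/828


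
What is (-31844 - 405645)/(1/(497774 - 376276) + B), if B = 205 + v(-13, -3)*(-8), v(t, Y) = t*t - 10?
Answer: 53154038522/129638365 ≈ 410.02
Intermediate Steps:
v(t, Y) = -10 + t² (v(t, Y) = t² - 10 = -10 + t²)
B = -1067 (B = 205 + (-10 + (-13)²)*(-8) = 205 + (-10 + 169)*(-8) = 205 + 159*(-8) = 205 - 1272 = -1067)
(-31844 - 405645)/(1/(497774 - 376276) + B) = (-31844 - 405645)/(1/(497774 - 376276) - 1067) = -437489/(1/121498 - 1067) = -437489/(-129638365/121498) = -437489*(-121498/129638365) = 53154038522/129638365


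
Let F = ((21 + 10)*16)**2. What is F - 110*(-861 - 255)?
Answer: 368776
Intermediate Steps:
F = 246016 (F = (31*16)**2 = 496**2 = 246016)
F - 110*(-861 - 255) = 246016 - 110*(-861 - 255) = 246016 - 110*(-1116) = 246016 + 122760 = 368776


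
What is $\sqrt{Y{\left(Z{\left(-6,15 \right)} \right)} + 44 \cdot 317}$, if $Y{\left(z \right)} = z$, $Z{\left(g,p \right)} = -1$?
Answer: $\sqrt{13947} \approx 118.1$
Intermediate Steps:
$\sqrt{Y{\left(Z{\left(-6,15 \right)} \right)} + 44 \cdot 317} = \sqrt{-1 + 44 \cdot 317} = \sqrt{-1 + 13948} = \sqrt{13947}$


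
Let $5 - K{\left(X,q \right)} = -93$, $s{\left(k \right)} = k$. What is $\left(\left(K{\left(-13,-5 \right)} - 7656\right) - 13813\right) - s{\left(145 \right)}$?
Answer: $-21516$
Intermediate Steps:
$K{\left(X,q \right)} = 98$ ($K{\left(X,q \right)} = 5 - -93 = 5 + 93 = 98$)
$\left(\left(K{\left(-13,-5 \right)} - 7656\right) - 13813\right) - s{\left(145 \right)} = \left(\left(98 - 7656\right) - 13813\right) - 145 = \left(-7558 - 13813\right) - 145 = -21371 - 145 = -21516$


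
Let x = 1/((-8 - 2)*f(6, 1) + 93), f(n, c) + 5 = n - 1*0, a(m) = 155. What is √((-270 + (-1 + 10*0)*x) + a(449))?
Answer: I*√792318/83 ≈ 10.724*I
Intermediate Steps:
f(n, c) = -5 + n (f(n, c) = -5 + (n - 1*0) = -5 + (n + 0) = -5 + n)
x = 1/83 (x = 1/((-8 - 2)*(-5 + 6) + 93) = 1/(-10*1 + 93) = 1/(-10 + 93) = 1/83 ≈ 0.012048)
√((-270 + (-1 + 10*0)*x) + a(449)) = √((-270 + (-1 + 10*0)*(1/83)) + 155) = √((-270 + (-1 + 0)*(1/83)) + 155) = √((-270 - 1*1/83) + 155) = √((-270 - 1/83) + 155) = √(-22411/83 + 155) = √(-9546/83) = I*√792318/83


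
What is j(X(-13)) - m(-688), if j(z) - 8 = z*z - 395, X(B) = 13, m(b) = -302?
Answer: 84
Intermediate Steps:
j(z) = -387 + z² (j(z) = 8 + (z*z - 395) = 8 + (z² - 395) = 8 + (-395 + z²) = -387 + z²)
j(X(-13)) - m(-688) = (-387 + 13²) - 1*(-302) = (-387 + 169) + 302 = -218 + 302 = 84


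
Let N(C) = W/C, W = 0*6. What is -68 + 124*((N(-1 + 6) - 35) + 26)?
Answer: -1184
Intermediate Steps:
W = 0
N(C) = 0 (N(C) = 0/C = 0)
-68 + 124*((N(-1 + 6) - 35) + 26) = -68 + 124*((0 - 35) + 26) = -68 + 124*(-35 + 26) = -68 + 124*(-9) = -68 - 1116 = -1184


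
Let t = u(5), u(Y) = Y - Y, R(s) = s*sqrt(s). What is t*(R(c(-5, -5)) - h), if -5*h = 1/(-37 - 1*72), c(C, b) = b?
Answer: 0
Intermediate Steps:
R(s) = s**(3/2)
u(Y) = 0
h = 1/545 (h = -1/(5*(-37 - 1*72)) = -1/(5*(-37 - 72)) = -1/5/(-109) = -1/5*(-1/109) = 1/545 ≈ 0.0018349)
t = 0
t*(R(c(-5, -5)) - h) = 0*((-5)**(3/2) - 1*1/545) = 0*(-5*I*sqrt(5) - 1/545) = 0*(-1/545 - 5*I*sqrt(5)) = 0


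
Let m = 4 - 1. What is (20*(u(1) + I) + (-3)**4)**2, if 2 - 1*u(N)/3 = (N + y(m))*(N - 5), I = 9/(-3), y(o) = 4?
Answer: 1798281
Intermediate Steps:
m = 3
I = -3 (I = 9*(-1/3) = -3)
u(N) = 6 - 3*(-5 + N)*(4 + N) (u(N) = 6 - 3*(N + 4)*(N - 5) = 6 - 3*(4 + N)*(-5 + N) = 6 - 3*(-5 + N)*(4 + N))
(20*(u(1) + I) + (-3)**4)**2 = (20*((66 - 3*1**2 + 3*1) - 3) + (-3)**4)**2 = (20*((66 - 3*1 + 3) - 3) + 81)**2 = (20*((66 - 3 + 3) - 3) + 81)**2 = (20*(66 - 3) + 81)**2 = (20*63 + 81)**2 = (1260 + 81)**2 = 1341**2 = 1798281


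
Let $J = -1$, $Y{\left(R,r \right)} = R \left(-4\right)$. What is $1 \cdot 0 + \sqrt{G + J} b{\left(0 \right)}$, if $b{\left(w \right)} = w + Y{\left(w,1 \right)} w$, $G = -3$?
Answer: $0$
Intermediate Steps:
$Y{\left(R,r \right)} = - 4 R$
$b{\left(w \right)} = w - 4 w^{2}$ ($b{\left(w \right)} = w + - 4 w w = w - 4 w^{2}$)
$1 \cdot 0 + \sqrt{G + J} b{\left(0 \right)} = 1 \cdot 0 + \sqrt{-3 - 1} \cdot 0 \left(1 - 0\right) = 0 + \sqrt{-4} \cdot 0 \left(1 + 0\right) = 0 + 2 i 0 \cdot 1 = 0 + 2 i 0 = 0 + 0 = 0$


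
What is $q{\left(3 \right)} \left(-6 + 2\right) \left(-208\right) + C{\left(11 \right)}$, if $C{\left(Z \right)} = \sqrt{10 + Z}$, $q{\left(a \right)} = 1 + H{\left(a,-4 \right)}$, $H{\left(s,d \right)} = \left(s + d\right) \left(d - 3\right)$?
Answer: $6656 + \sqrt{21} \approx 6660.6$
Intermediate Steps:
$H{\left(s,d \right)} = \left(-3 + d\right) \left(d + s\right)$ ($H{\left(s,d \right)} = \left(d + s\right) \left(-3 + d\right) = \left(-3 + d\right) \left(d + s\right)$)
$q{\left(a \right)} = 29 - 7 a$ ($q{\left(a \right)} = 1 - \left(-12 - 16 + 7 a\right) = 1 + \left(16 + 12 - 3 a - 4 a\right) = 1 - \left(-28 + 7 a\right) = 29 - 7 a$)
$q{\left(3 \right)} \left(-6 + 2\right) \left(-208\right) + C{\left(11 \right)} = \left(29 - 21\right) \left(-6 + 2\right) \left(-208\right) + \sqrt{10 + 11} = \left(29 - 21\right) \left(-4\right) \left(-208\right) + \sqrt{21} = 8 \left(-4\right) \left(-208\right) + \sqrt{21} = \left(-32\right) \left(-208\right) + \sqrt{21} = 6656 + \sqrt{21}$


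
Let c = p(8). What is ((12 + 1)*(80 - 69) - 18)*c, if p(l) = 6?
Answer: 750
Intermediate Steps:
c = 6
((12 + 1)*(80 - 69) - 18)*c = ((12 + 1)*(80 - 69) - 18)*6 = (13*11 - 18)*6 = (143 - 18)*6 = 125*6 = 750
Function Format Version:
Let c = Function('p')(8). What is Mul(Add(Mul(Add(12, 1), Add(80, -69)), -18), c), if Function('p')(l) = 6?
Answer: 750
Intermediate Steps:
c = 6
Mul(Add(Mul(Add(12, 1), Add(80, -69)), -18), c) = Mul(Add(Mul(Add(12, 1), Add(80, -69)), -18), 6) = Mul(Add(Mul(13, 11), -18), 6) = Mul(Add(143, -18), 6) = Mul(125, 6) = 750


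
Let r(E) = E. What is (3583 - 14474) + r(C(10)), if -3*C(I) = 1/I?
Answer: -326731/30 ≈ -10891.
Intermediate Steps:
C(I) = -1/(3*I)
(3583 - 14474) + r(C(10)) = (3583 - 14474) - ⅓/10 = -10891 - ⅓*⅒ = -10891 - 1/30 = -326731/30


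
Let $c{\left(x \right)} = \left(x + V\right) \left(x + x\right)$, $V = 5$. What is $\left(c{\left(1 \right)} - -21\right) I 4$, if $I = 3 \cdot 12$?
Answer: $4752$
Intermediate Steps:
$I = 36$
$c{\left(x \right)} = 2 x \left(5 + x\right)$ ($c{\left(x \right)} = \left(x + 5\right) \left(x + x\right) = \left(5 + x\right) 2 x = 2 x \left(5 + x\right)$)
$\left(c{\left(1 \right)} - -21\right) I 4 = \left(2 \cdot 1 \left(5 + 1\right) - -21\right) 36 \cdot 4 = \left(2 \cdot 1 \cdot 6 + 21\right) 36 \cdot 4 = \left(12 + 21\right) 36 \cdot 4 = 33 \cdot 36 \cdot 4 = 1188 \cdot 4 = 4752$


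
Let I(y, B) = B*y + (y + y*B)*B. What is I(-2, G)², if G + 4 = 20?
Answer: 331776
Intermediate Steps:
G = 16 (G = -4 + 20 = 16)
I(y, B) = B*y + B*(y + B*y) (I(y, B) = B*y + (y + B*y)*B = B*y + B*(y + B*y))
I(-2, G)² = (16*(-2)*(2 + 16))² = (16*(-2)*18)² = (-576)² = 331776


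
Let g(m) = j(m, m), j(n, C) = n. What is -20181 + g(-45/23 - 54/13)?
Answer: -6035946/299 ≈ -20187.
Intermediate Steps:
g(m) = m
-20181 + g(-45/23 - 54/13) = -20181 + (-45/23 - 54/13) = -20181 - 1827/299 = -6035946/299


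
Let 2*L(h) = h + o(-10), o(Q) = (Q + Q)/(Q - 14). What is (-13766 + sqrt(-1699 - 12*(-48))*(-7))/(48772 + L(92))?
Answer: -165192/585821 - 84*I*sqrt(1123)/585821 ≈ -0.28198 - 0.0048051*I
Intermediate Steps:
o(Q) = 2*Q/(-14 + Q) (o(Q) = (2*Q)/(-14 + Q) = 2*Q/(-14 + Q))
L(h) = 5/12 + h/2 (L(h) = (h + 2*(-10)/(-14 - 10))/2 = (h + 2*(-10)/(-24))/2 = (h + 2*(-10)*(-1/24))/2 = (h + 5/6)/2 = (5/6 + h)/2 = 5/12 + h/2)
(-13766 + sqrt(-1699 - 12*(-48))*(-7))/(48772 + L(92)) = (-13766 + sqrt(-1699 - 12*(-48))*(-7))/(48772 + (5/12 + (1/2)*92)) = (-13766 + sqrt(-1699 + 576)*(-7))/(48772 + (5/12 + 46)) = (-13766 + sqrt(-1123)*(-7))/(48772 + 557/12) = (-13766 + (I*sqrt(1123))*(-7))/(585821/12) = (-13766 - 7*I*sqrt(1123))*(12/585821) = -165192/585821 - 84*I*sqrt(1123)/585821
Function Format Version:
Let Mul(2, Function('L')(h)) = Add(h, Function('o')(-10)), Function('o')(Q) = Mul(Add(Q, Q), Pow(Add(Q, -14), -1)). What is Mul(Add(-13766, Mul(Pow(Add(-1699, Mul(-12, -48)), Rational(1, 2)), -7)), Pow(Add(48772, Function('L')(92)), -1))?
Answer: Add(Rational(-165192, 585821), Mul(Rational(-84, 585821), I, Pow(1123, Rational(1, 2)))) ≈ Add(-0.28198, Mul(-0.0048051, I))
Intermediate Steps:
Function('o')(Q) = Mul(2, Q, Pow(Add(-14, Q), -1)) (Function('o')(Q) = Mul(Mul(2, Q), Pow(Add(-14, Q), -1)) = Mul(2, Q, Pow(Add(-14, Q), -1)))
Function('L')(h) = Add(Rational(5, 12), Mul(Rational(1, 2), h)) (Function('L')(h) = Mul(Rational(1, 2), Add(h, Mul(2, -10, Pow(Add(-14, -10), -1)))) = Mul(Rational(1, 2), Add(h, Mul(2, -10, Pow(-24, -1)))) = Mul(Rational(1, 2), Add(h, Mul(2, -10, Rational(-1, 24)))) = Mul(Rational(1, 2), Add(h, Rational(5, 6))) = Mul(Rational(1, 2), Add(Rational(5, 6), h)) = Add(Rational(5, 12), Mul(Rational(1, 2), h)))
Mul(Add(-13766, Mul(Pow(Add(-1699, Mul(-12, -48)), Rational(1, 2)), -7)), Pow(Add(48772, Function('L')(92)), -1)) = Mul(Add(-13766, Mul(Pow(Add(-1699, Mul(-12, -48)), Rational(1, 2)), -7)), Pow(Add(48772, Add(Rational(5, 12), Mul(Rational(1, 2), 92))), -1)) = Mul(Add(-13766, Mul(Pow(Add(-1699, 576), Rational(1, 2)), -7)), Pow(Add(48772, Add(Rational(5, 12), 46)), -1)) = Mul(Add(-13766, Mul(Pow(-1123, Rational(1, 2)), -7)), Pow(Add(48772, Rational(557, 12)), -1)) = Mul(Add(-13766, Mul(Mul(I, Pow(1123, Rational(1, 2))), -7)), Pow(Rational(585821, 12), -1)) = Mul(Add(-13766, Mul(-7, I, Pow(1123, Rational(1, 2)))), Rational(12, 585821)) = Add(Rational(-165192, 585821), Mul(Rational(-84, 585821), I, Pow(1123, Rational(1, 2))))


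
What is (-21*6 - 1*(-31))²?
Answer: 9025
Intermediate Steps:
(-21*6 - 1*(-31))² = (-126 + 31)² = (-95)² = 9025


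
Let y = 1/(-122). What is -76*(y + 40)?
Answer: -185402/61 ≈ -3039.4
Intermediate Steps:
y = -1/122 ≈ -0.0081967
-76*(y + 40) = -76*(-1/122 + 40) = -76*4879/122 = -185402/61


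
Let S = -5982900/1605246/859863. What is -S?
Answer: 997150/230048606883 ≈ 4.3345e-6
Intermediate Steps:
S = -997150/230048606883 (S = -5982900*1/1605246*(1/859863) = -997150/267541*1/859863 = -997150/230048606883 ≈ -4.3345e-6)
-S = -1*(-997150/230048606883) = 997150/230048606883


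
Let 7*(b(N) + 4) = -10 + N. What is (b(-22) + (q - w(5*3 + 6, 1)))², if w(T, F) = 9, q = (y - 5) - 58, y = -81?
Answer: 1279161/49 ≈ 26105.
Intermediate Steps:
q = -144 (q = (-81 - 5) - 58 = -86 - 58 = -144)
b(N) = -38/7 + N/7 (b(N) = -4 + (-10 + N)/7 = -4 + (-10/7 + N/7) = -38/7 + N/7)
(b(-22) + (q - w(5*3 + 6, 1)))² = ((-38/7 + (⅐)*(-22)) + (-144 - 1*9))² = ((-38/7 - 22/7) + (-144 - 9))² = (-60/7 - 153)² = (-1131/7)² = 1279161/49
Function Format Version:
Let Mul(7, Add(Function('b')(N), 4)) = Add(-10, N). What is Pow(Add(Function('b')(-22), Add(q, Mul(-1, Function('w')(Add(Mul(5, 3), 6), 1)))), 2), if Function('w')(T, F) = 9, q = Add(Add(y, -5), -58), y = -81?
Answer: Rational(1279161, 49) ≈ 26105.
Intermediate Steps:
q = -144 (q = Add(Add(-81, -5), -58) = Add(-86, -58) = -144)
Function('b')(N) = Add(Rational(-38, 7), Mul(Rational(1, 7), N)) (Function('b')(N) = Add(-4, Mul(Rational(1, 7), Add(-10, N))) = Add(-4, Add(Rational(-10, 7), Mul(Rational(1, 7), N))) = Add(Rational(-38, 7), Mul(Rational(1, 7), N)))
Pow(Add(Function('b')(-22), Add(q, Mul(-1, Function('w')(Add(Mul(5, 3), 6), 1)))), 2) = Pow(Add(Add(Rational(-38, 7), Mul(Rational(1, 7), -22)), Add(-144, Mul(-1, 9))), 2) = Pow(Add(Add(Rational(-38, 7), Rational(-22, 7)), Add(-144, -9)), 2) = Pow(Add(Rational(-60, 7), -153), 2) = Pow(Rational(-1131, 7), 2) = Rational(1279161, 49)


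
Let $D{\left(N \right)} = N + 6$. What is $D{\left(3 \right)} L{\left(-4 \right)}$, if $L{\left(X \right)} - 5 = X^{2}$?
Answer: $189$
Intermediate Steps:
$L{\left(X \right)} = 5 + X^{2}$
$D{\left(N \right)} = 6 + N$
$D{\left(3 \right)} L{\left(-4 \right)} = \left(6 + 3\right) \left(5 + \left(-4\right)^{2}\right) = 9 \left(5 + 16\right) = 9 \cdot 21 = 189$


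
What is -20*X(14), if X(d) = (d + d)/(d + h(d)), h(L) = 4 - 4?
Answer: -40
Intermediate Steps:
h(L) = 0
X(d) = 2 (X(d) = (d + d)/(d + 0) = (2*d)/d = 2)
-20*X(14) = -20*2 = -40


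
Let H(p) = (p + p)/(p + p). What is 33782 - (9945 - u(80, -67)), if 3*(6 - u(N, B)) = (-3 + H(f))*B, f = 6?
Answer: 71395/3 ≈ 23798.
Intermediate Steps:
H(p) = 1 (H(p) = (2*p)/((2*p)) = (2*p)*(1/(2*p)) = 1)
u(N, B) = 6 + 2*B/3 (u(N, B) = 6 - (-3 + 1)*B/3 = 6 - (-2)*B/3 = 6 + 2*B/3)
33782 - (9945 - u(80, -67)) = 33782 - (9945 - (6 + (2/3)*(-67))) = 33782 - (9945 - (6 - 134/3)) = 33782 - (9945 - 1*(-116/3)) = 33782 - (9945 + 116/3) = 33782 - 1*29951/3 = 33782 - 29951/3 = 71395/3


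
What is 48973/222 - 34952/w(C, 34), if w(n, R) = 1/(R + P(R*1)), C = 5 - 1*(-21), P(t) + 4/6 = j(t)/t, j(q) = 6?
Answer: -86655041/74 ≈ -1.1710e+6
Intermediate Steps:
P(t) = -⅔ + 6/t
C = 26 (C = 5 + 21 = 26)
w(n, R) = 1/(-⅔ + R + 6/R) (w(n, R) = 1/(R + (-⅔ + 6/((R*1)))) = 1/(R + (-⅔ + 6/R)) = 1/(-⅔ + R + 6/R))
48973/222 - 34952/w(C, 34) = 48973/222 - (6168 + 34952*(-2 + 3*34)/3) = 48973*(1/222) - (6168 + 34952*(-2 + 102)/3) = 48973/222 - 34952/(3*34/(18 + 34*100)) = 48973/222 - 34952/(3*34/(18 + 3400)) = 48973/222 - 34952/(3*34/3418) = 48973/222 - 34952/(3*34*(1/3418)) = 48973/222 - 34952/51/1709 = 48973/222 - 34952*1709/51 = 48973/222 - 3513704/3 = -86655041/74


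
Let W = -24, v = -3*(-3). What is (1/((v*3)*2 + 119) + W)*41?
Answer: -170191/173 ≈ -983.76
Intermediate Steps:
v = 9
(1/((v*3)*2 + 119) + W)*41 = (1/((9*3)*2 + 119) - 24)*41 = (1/(27*2 + 119) - 24)*41 = (1/(54 + 119) - 24)*41 = (1/173 - 24)*41 = -4151/173*41 = -170191/173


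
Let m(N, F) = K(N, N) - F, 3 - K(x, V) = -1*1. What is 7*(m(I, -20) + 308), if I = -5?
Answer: 2324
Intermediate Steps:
K(x, V) = 4 (K(x, V) = 3 - (-1) = 3 - 1*(-1) = 3 + 1 = 4)
m(N, F) = 4 - F
7*(m(I, -20) + 308) = 7*((4 - 1*(-20)) + 308) = 7*((4 + 20) + 308) = 7*(24 + 308) = 7*332 = 2324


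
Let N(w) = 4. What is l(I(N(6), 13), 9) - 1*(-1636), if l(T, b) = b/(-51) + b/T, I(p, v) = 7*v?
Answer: 2530772/1547 ≈ 1635.9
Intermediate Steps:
l(T, b) = -b/51 + b/T (l(T, b) = b*(-1/51) + b/T = -b/51 + b/T)
l(I(N(6), 13), 9) - 1*(-1636) = (-1/51*9 + 9/((7*13))) - 1*(-1636) = (-3/17 + 9/91) + 1636 = -120/1547 + 1636 = 2530772/1547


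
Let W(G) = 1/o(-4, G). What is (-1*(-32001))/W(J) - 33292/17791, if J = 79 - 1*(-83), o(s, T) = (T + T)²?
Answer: 59765964106724/17791 ≈ 3.3593e+9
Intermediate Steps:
o(s, T) = 4*T² (o(s, T) = (2*T)² = 4*T²)
J = 162 (J = 79 + 83 = 162)
W(G) = 1/(4*G²)
(-1*(-32001))/W(J) - 33292/17791 = (-1*(-32001))/(((¼)/162²)) - 33292/17791 = 32001/(((¼)*(1/26244))) - 33292*1/17791 = 32001/(1/104976) - 33292/17791 = 32001*104976 - 33292/17791 = 3359336976 - 33292/17791 = 59765964106724/17791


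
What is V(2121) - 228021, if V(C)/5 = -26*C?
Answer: -503751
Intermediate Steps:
V(C) = -130*C (V(C) = 5*(-26*C) = -130*C)
V(2121) - 228021 = -130*2121 - 228021 = -275730 - 228021 = -503751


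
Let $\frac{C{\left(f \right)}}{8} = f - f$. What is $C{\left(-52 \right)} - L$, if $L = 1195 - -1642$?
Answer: $-2837$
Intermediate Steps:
$C{\left(f \right)} = 0$ ($C{\left(f \right)} = 8 \left(f - f\right) = 8 \cdot 0 = 0$)
$L = 2837$ ($L = 1195 + 1642 = 2837$)
$C{\left(-52 \right)} - L = 0 - 2837 = -2837$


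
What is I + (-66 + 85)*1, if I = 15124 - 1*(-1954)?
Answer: 17097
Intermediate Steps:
I = 17078 (I = 15124 + 1954 = 17078)
I + (-66 + 85)*1 = 17078 + (-66 + 85)*1 = 17078 + 19*1 = 17078 + 19 = 17097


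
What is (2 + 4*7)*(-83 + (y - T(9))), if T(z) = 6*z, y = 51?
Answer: -2580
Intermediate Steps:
(2 + 4*7)*(-83 + (y - T(9))) = (2 + 4*7)*(-83 + (51 - 6*9)) = (2 + 28)*(-83 + (51 - 1*54)) = 30*(-83 + (51 - 54)) = 30*(-83 - 3) = 30*(-86) = -2580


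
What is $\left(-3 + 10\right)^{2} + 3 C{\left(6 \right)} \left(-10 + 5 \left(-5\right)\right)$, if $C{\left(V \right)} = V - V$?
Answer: $49$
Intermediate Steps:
$C{\left(V \right)} = 0$
$\left(-3 + 10\right)^{2} + 3 C{\left(6 \right)} \left(-10 + 5 \left(-5\right)\right) = \left(-3 + 10\right)^{2} + 3 \cdot 0 \left(-10 + 5 \left(-5\right)\right) = 7^{2} + 0 \left(-10 - 25\right) = 49 + 0 \left(-35\right) = 49 + 0 = 49$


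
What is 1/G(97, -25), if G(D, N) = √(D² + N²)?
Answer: √10034/10034 ≈ 0.0099830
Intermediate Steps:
1/G(97, -25) = 1/(√(97² + (-25)²)) = 1/(√(9409 + 625)) = 1/(√10034) = √10034/10034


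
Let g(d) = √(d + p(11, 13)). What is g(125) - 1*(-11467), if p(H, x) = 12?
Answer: 11467 + √137 ≈ 11479.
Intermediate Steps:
g(d) = √(12 + d) (g(d) = √(d + 12) = √(12 + d))
g(125) - 1*(-11467) = √(12 + 125) - 1*(-11467) = √137 + 11467 = 11467 + √137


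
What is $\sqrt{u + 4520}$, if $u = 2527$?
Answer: $9 \sqrt{87} \approx 83.946$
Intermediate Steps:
$\sqrt{u + 4520} = \sqrt{2527 + 4520} = \sqrt{7047} = 9 \sqrt{87}$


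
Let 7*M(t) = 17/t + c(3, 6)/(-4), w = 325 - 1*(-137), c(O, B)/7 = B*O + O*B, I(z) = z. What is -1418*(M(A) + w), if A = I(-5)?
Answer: -22458284/35 ≈ -6.4167e+5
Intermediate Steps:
A = -5
c(O, B) = 14*B*O (c(O, B) = 7*(B*O + O*B) = 7*(B*O + B*O) = 7*(2*B*O) = 14*B*O)
w = 462 (w = 325 + 137 = 462)
M(t) = -9 + 17/(7*t) (M(t) = (17/t + (14*6*3)/(-4))/7 = (17/t + 252*(-¼))/7 = (17/t - 63)/7 = (-63 + 17/t)/7 = -9 + 17/(7*t))
-1418*(M(A) + w) = -1418*((-9 + (17/7)/(-5)) + 462) = -1418*((-9 + (17/7)*(-⅕)) + 462) = -1418*((-9 - 17/35) + 462) = -1418*(-332/35 + 462) = -1418*15838/35 = -22458284/35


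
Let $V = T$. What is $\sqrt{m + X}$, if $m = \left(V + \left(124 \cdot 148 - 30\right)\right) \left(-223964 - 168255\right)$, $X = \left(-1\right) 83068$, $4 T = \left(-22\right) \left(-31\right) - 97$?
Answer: $\frac{3 i \sqrt{3219414051}}{2} \approx 85110.0 i$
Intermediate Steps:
$T = \frac{585}{4}$ ($T = \frac{\left(-22\right) \left(-31\right) - 97}{4} = \frac{682 - 97}{4} = \frac{1}{4} \cdot 585 = \frac{585}{4} \approx 146.25$)
$X = -83068$
$V = \frac{585}{4} \approx 146.25$
$m = - \frac{28974394187}{4}$ ($m = \left(\frac{585}{4} + \left(124 \cdot 148 - 30\right)\right) \left(-223964 - 168255\right) = \left(\frac{585}{4} + \left(18352 - 30\right)\right) \left(-392219\right) = \left(\frac{585}{4} + 18322\right) \left(-392219\right) = \frac{73873}{4} \left(-392219\right) = - \frac{28974394187}{4} \approx -7.2436 \cdot 10^{9}$)
$\sqrt{m + X} = \sqrt{- \frac{28974394187}{4} - 83068} = \sqrt{- \frac{28974726459}{4}} = \frac{3 i \sqrt{3219414051}}{2}$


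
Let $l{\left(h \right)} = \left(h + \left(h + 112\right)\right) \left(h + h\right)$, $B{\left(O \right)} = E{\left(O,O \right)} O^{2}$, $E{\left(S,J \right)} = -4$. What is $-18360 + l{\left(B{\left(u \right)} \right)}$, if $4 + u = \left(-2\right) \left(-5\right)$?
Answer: $32328$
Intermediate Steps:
$u = 6$ ($u = -4 - -10 = -4 + 10 = 6$)
$B{\left(O \right)} = - 4 O^{2}$
$l{\left(h \right)} = 2 h \left(112 + 2 h\right)$ ($l{\left(h \right)} = \left(h + \left(112 + h\right)\right) 2 h = \left(112 + 2 h\right) 2 h = 2 h \left(112 + 2 h\right)$)
$-18360 + l{\left(B{\left(u \right)} \right)} = -18360 + 4 \left(- 4 \cdot 6^{2}\right) \left(56 - 4 \cdot 6^{2}\right) = -18360 + 4 \left(\left(-4\right) 36\right) \left(56 - 144\right) = -18360 + 4 \left(-144\right) \left(56 - 144\right) = -18360 + 4 \left(-144\right) \left(-88\right) = -18360 + 50688 = 32328$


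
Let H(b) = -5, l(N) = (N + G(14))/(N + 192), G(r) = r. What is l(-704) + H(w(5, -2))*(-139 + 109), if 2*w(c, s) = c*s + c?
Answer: 38745/256 ≈ 151.35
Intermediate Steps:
w(c, s) = c/2 + c*s/2 (w(c, s) = (c*s + c)/2 = (c + c*s)/2 = c/2 + c*s/2)
l(N) = (14 + N)/(192 + N) (l(N) = (N + 14)/(N + 192) = (14 + N)/(192 + N))
l(-704) + H(w(5, -2))*(-139 + 109) = (14 - 704)/(192 - 704) - 5*(-139 + 109) = -690/(-512) - 5*(-30) = -1/512*(-690) + 150 = 345/256 + 150 = 38745/256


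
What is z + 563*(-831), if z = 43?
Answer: -467810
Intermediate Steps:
z + 563*(-831) = 43 + 563*(-831) = 43 - 467853 = -467810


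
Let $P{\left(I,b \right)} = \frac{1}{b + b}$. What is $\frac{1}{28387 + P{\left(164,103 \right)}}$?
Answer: $\frac{206}{5847723} \approx 3.5227 \cdot 10^{-5}$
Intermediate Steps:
$P{\left(I,b \right)} = \frac{1}{2 b}$
$\frac{1}{28387 + P{\left(164,103 \right)}} = \frac{1}{28387 + \frac{1}{2 \cdot 103}} = \frac{1}{28387 + \frac{1}{2} \cdot \frac{1}{103}} = \frac{1}{28387 + \frac{1}{206}} = \frac{1}{\frac{5847723}{206}} = \frac{206}{5847723}$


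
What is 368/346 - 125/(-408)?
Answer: 96697/70584 ≈ 1.3700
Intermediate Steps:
368/346 - 125/(-408) = 368*(1/346) - 125*(-1/408) = 184/173 + 125/408 = 96697/70584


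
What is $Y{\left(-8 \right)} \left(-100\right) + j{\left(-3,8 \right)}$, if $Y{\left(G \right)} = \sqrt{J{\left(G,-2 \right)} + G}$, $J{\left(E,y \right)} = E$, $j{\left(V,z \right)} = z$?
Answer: $8 - 400 i \approx 8.0 - 400.0 i$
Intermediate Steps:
$Y{\left(G \right)} = \sqrt{2} \sqrt{G}$ ($Y{\left(G \right)} = \sqrt{G + G} = \sqrt{2 G} = \sqrt{2} \sqrt{G}$)
$Y{\left(-8 \right)} \left(-100\right) + j{\left(-3,8 \right)} = \sqrt{2} \sqrt{-8} \left(-100\right) + 8 = \sqrt{2} \cdot 2 i \sqrt{2} \left(-100\right) + 8 = 4 i \left(-100\right) + 8 = - 400 i + 8 = 8 - 400 i$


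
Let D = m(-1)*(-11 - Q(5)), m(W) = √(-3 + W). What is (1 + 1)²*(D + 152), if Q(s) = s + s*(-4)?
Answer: 608 + 32*I ≈ 608.0 + 32.0*I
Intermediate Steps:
Q(s) = -3*s (Q(s) = s - 4*s = -3*s)
D = 8*I (D = √(-3 - 1)*(-11 - (-3)*5) = √(-4)*(-11 - 1*(-15)) = (2*I)*(-11 + 15) = (2*I)*4 = 8*I ≈ 8.0*I)
(1 + 1)²*(D + 152) = (1 + 1)²*(8*I + 152) = 2²*(152 + 8*I) = 4*(152 + 8*I) = 608 + 32*I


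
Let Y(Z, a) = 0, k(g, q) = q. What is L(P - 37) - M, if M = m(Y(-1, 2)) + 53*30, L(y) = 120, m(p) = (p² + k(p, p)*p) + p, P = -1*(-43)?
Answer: -1470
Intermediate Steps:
P = 43
m(p) = p + 2*p² (m(p) = (p² + p*p) + p = (p² + p²) + p = 2*p² + p = p + 2*p²)
M = 1590 (M = 0*(1 + 2*0) + 53*30 = 0*(1 + 0) + 1590 = 0*1 + 1590 = 0 + 1590 = 1590)
L(P - 37) - M = 120 - 1*1590 = 120 - 1590 = -1470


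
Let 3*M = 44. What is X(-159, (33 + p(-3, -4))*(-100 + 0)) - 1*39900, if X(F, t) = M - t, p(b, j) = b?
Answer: -110656/3 ≈ -36885.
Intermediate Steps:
M = 44/3 (M = (⅓)*44 = 44/3 ≈ 14.667)
X(F, t) = 44/3 - t
X(-159, (33 + p(-3, -4))*(-100 + 0)) - 1*39900 = (44/3 - (33 - 3)*(-100 + 0)) - 1*39900 = (44/3 - 30*(-100)) - 39900 = (44/3 - 1*(-3000)) - 39900 = (44/3 + 3000) - 39900 = 9044/3 - 39900 = -110656/3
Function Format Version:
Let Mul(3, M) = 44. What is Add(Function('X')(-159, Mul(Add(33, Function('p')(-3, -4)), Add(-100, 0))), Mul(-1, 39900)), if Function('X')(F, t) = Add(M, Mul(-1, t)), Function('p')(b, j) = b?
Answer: Rational(-110656, 3) ≈ -36885.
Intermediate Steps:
M = Rational(44, 3) (M = Mul(Rational(1, 3), 44) = Rational(44, 3) ≈ 14.667)
Function('X')(F, t) = Add(Rational(44, 3), Mul(-1, t))
Add(Function('X')(-159, Mul(Add(33, Function('p')(-3, -4)), Add(-100, 0))), Mul(-1, 39900)) = Add(Add(Rational(44, 3), Mul(-1, Mul(Add(33, -3), Add(-100, 0)))), Mul(-1, 39900)) = Add(Add(Rational(44, 3), Mul(-1, Mul(30, -100))), -39900) = Add(Add(Rational(44, 3), Mul(-1, -3000)), -39900) = Add(Add(Rational(44, 3), 3000), -39900) = Add(Rational(9044, 3), -39900) = Rational(-110656, 3)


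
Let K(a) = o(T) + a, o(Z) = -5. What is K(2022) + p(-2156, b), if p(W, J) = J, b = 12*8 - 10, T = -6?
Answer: 2103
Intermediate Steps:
K(a) = -5 + a
b = 86 (b = 96 - 10 = 86)
K(2022) + p(-2156, b) = (-5 + 2022) + 86 = 2017 + 86 = 2103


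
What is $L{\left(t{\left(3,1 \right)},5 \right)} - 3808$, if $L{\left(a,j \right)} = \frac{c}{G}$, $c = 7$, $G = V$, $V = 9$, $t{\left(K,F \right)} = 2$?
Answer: $- \frac{34265}{9} \approx -3807.2$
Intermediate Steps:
$G = 9$
$L{\left(a,j \right)} = \frac{7}{9}$
$L{\left(t{\left(3,1 \right)},5 \right)} - 3808 = \frac{7}{9} - 3808 = - \frac{34265}{9}$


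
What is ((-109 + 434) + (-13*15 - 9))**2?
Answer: 14641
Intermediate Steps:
((-109 + 434) + (-13*15 - 9))**2 = (325 + (-195 - 9))**2 = (325 - 204)**2 = 121**2 = 14641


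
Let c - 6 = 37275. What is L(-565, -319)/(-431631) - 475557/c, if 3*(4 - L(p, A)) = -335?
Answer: -205269455636/16091635311 ≈ -12.756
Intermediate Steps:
c = 37281 (c = 6 + 37275 = 37281)
L(p, A) = 347/3 (L(p, A) = 4 - ⅓*(-335) = 4 + 335/3 = 347/3)
L(-565, -319)/(-431631) - 475557/c = (347/3)/(-431631) - 475557/37281 = (347/3)*(-1/431631) - 475557*1/37281 = -347/1294893 - 158519/12427 = -205269455636/16091635311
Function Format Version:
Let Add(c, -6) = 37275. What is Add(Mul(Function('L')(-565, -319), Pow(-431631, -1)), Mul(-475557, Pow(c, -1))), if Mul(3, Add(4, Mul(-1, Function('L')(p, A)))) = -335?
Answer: Rational(-205269455636, 16091635311) ≈ -12.756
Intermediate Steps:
c = 37281 (c = Add(6, 37275) = 37281)
Function('L')(p, A) = Rational(347, 3) (Function('L')(p, A) = Add(4, Mul(Rational(-1, 3), -335)) = Add(4, Rational(335, 3)) = Rational(347, 3))
Add(Mul(Function('L')(-565, -319), Pow(-431631, -1)), Mul(-475557, Pow(c, -1))) = Add(Mul(Rational(347, 3), Pow(-431631, -1)), Mul(-475557, Pow(37281, -1))) = Add(Mul(Rational(347, 3), Rational(-1, 431631)), Mul(-475557, Rational(1, 37281))) = Add(Rational(-347, 1294893), Rational(-158519, 12427)) = Rational(-205269455636, 16091635311)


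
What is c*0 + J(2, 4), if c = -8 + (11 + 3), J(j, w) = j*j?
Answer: 4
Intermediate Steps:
J(j, w) = j²
c = 6 (c = -8 + 14 = 6)
c*0 + J(2, 4) = 6*0 + 2² = 0 + 4 = 4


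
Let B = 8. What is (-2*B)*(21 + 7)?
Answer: -448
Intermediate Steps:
(-2*B)*(21 + 7) = (-2*8)*(21 + 7) = -16*28 = -448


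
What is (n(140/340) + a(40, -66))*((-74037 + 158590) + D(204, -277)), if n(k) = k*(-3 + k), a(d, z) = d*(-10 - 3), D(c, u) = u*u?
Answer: -24287133816/289 ≈ -8.4039e+7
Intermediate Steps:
D(c, u) = u²
a(d, z) = -13*d (a(d, z) = d*(-13) = -13*d)
(n(140/340) + a(40, -66))*((-74037 + 158590) + D(204, -277)) = ((140/340)*(-3 + 140/340) - 13*40)*((-74037 + 158590) + (-277)²) = ((140*(1/340))*(-3 + 140*(1/340)) - 520)*(84553 + 76729) = (7*(-3 + 7/17)/17 - 520)*161282 = ((7/17)*(-44/17) - 520)*161282 = (-308/289 - 520)*161282 = -150588/289*161282 = -24287133816/289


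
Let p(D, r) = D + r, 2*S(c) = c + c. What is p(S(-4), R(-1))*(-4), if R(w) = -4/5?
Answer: 96/5 ≈ 19.200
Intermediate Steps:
S(c) = c (S(c) = (c + c)/2 = (2*c)/2 = c)
R(w) = -⅘ (R(w) = -4*⅕ = -⅘)
p(S(-4), R(-1))*(-4) = (-4 - ⅘)*(-4) = -24/5*(-4) = 96/5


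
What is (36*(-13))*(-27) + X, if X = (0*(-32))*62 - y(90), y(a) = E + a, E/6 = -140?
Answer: 13386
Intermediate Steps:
E = -840 (E = 6*(-140) = -840)
y(a) = -840 + a
X = 750 (X = (0*(-32))*62 - (-840 + 90) = 0*62 - 1*(-750) = 0 + 750 = 750)
(36*(-13))*(-27) + X = (36*(-13))*(-27) + 750 = -468*(-27) + 750 = 12636 + 750 = 13386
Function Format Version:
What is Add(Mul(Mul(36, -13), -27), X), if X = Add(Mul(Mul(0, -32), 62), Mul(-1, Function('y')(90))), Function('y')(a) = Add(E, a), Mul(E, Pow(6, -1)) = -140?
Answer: 13386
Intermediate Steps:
E = -840 (E = Mul(6, -140) = -840)
Function('y')(a) = Add(-840, a)
X = 750 (X = Add(Mul(Mul(0, -32), 62), Mul(-1, Add(-840, 90))) = Add(Mul(0, 62), Mul(-1, -750)) = Add(0, 750) = 750)
Add(Mul(Mul(36, -13), -27), X) = Add(Mul(Mul(36, -13), -27), 750) = Add(Mul(-468, -27), 750) = Add(12636, 750) = 13386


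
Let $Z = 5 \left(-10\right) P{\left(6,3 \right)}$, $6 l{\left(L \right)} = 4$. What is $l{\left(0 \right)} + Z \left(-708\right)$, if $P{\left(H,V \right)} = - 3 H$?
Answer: $- \frac{1911598}{3} \approx -6.372 \cdot 10^{5}$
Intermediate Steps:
$l{\left(L \right)} = \frac{2}{3}$ ($l{\left(L \right)} = \frac{1}{6} \cdot 4 = \frac{2}{3}$)
$Z = 900$ ($Z = 5 \left(-10\right) \left(\left(-3\right) 6\right) = \left(-50\right) \left(-18\right) = 900$)
$l{\left(0 \right)} + Z \left(-708\right) = \frac{2}{3} + 900 \left(-708\right) = \frac{2}{3} - 637200 = - \frac{1911598}{3}$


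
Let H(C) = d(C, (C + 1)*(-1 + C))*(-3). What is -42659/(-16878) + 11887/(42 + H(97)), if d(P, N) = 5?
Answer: 2319317/5238 ≈ 442.79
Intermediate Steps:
H(C) = -15 (H(C) = 5*(-3) = -15)
-42659/(-16878) + 11887/(42 + H(97)) = -42659/(-16878) + 11887/(42 - 15) = -42659*(-1/16878) + 11887/27 = 1471/582 + 11887*(1/27) = 1471/582 + 11887/27 = 2319317/5238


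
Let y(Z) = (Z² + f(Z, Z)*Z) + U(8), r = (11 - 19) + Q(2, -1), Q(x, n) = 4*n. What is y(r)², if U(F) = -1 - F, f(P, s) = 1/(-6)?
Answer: 18769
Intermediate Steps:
f(P, s) = -⅙
r = -12 (r = (11 - 19) + 4*(-1) = -8 - 4 = -12)
y(Z) = -9 + Z² - Z/6 (y(Z) = (Z² - Z/6) + (-1 - 1*8) = (Z² - Z/6) + (-1 - 8) = (Z² - Z/6) - 9 = -9 + Z² - Z/6)
y(r)² = (-9 + (-12)² - ⅙*(-12))² = (-9 + 144 + 2)² = 137² = 18769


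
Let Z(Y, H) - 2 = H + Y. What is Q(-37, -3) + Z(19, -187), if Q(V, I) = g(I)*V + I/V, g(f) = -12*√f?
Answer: -6139/37 + 444*I*√3 ≈ -165.92 + 769.03*I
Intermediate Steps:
Z(Y, H) = 2 + H + Y (Z(Y, H) = 2 + (H + Y) = 2 + H + Y)
Q(V, I) = I/V - 12*V*√I (Q(V, I) = (-12*√I)*V + I/V = -12*V*√I + I/V = I/V - 12*V*√I)
Q(-37, -3) + Z(19, -187) = (-3/(-37) - 12*(-37)*√(-3)) + (2 - 187 + 19) = (-3*(-1/37) - 12*(-37)*I*√3) - 166 = (3/37 + 444*I*√3) - 166 = -6139/37 + 444*I*√3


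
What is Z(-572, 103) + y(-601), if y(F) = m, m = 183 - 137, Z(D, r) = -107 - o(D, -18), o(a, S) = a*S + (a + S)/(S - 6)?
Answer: -124579/12 ≈ -10382.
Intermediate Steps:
o(a, S) = S*a + (S + a)/(-6 + S)
Z(D, r) = -431/4 + 433*D/24 (Z(D, r) = -107 - (-18 + D + D*(-18)² - 6*(-18)*D)/(-6 - 18) = -107 - (-18 + D + D*324 + 108*D)/(-24) = -107 - (-1)*(-18 + D + 324*D + 108*D)/24 = -107 - (-1)*(-18 + 433*D)/24 = -107 - (¾ - 433*D/24) = -107 + (-¾ + 433*D/24) = -431/4 + 433*D/24)
m = 46
y(F) = 46
Z(-572, 103) + y(-601) = (-431/4 + (433/24)*(-572)) + 46 = (-431/4 - 61919/6) + 46 = -125131/12 + 46 = -124579/12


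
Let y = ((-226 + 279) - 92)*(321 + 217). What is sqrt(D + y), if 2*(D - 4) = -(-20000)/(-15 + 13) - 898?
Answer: I*sqrt(26427) ≈ 162.56*I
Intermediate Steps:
y = -20982 (y = (53 - 92)*538 = -39*538 = -20982)
D = -5445 (D = 4 + (-(-20000)/(-15 + 13) - 898)/2 = 4 + (-(-20000)/(-2) - 898)/2 = 4 + (-(-20000)*(-1)/2 - 898)/2 = 4 + (-500*20 - 898)/2 = 4 + (-10000 - 898)/2 = 4 + (1/2)*(-10898) = 4 - 5449 = -5445)
sqrt(D + y) = sqrt(-5445 - 20982) = sqrt(-26427) = I*sqrt(26427)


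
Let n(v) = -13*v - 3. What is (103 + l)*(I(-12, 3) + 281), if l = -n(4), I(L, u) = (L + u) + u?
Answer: 43450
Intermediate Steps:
n(v) = -3 - 13*v
I(L, u) = L + 2*u
l = 55 (l = -(-3 - 13*4) = -(-3 - 52) = -1*(-55) = 55)
(103 + l)*(I(-12, 3) + 281) = (103 + 55)*((-12 + 2*3) + 281) = 158*((-12 + 6) + 281) = 158*(-6 + 281) = 158*275 = 43450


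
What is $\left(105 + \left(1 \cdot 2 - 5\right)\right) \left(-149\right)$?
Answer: $-15198$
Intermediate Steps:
$\left(105 + \left(1 \cdot 2 - 5\right)\right) \left(-149\right) = \left(105 + \left(2 - 5\right)\right) \left(-149\right) = \left(105 - 3\right) \left(-149\right) = 102 \left(-149\right) = -15198$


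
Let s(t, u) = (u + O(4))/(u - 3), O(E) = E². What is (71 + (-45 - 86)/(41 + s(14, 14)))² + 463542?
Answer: 108315484762/231361 ≈ 4.6817e+5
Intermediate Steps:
s(t, u) = (16 + u)/(-3 + u) (s(t, u) = (u + 4²)/(u - 3) = (u + 16)/(-3 + u) = (16 + u)/(-3 + u))
(71 + (-45 - 86)/(41 + s(14, 14)))² + 463542 = (71 + (-45 - 86)/(41 + (16 + 14)/(-3 + 14)))² + 463542 = (71 - 131/(41 + 30/11))² + 463542 = (71 - 131/481/11)² + 463542 = (71 - 131*11/481)² + 463542 = (71 - 1441/481)² + 463542 = (32710/481)² + 463542 = 1069944100/231361 + 463542 = 108315484762/231361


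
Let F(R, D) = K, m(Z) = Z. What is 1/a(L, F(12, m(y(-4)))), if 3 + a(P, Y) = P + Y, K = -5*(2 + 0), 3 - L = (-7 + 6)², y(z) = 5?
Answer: -1/11 ≈ -0.090909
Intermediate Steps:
L = 2 (L = 3 - (-7 + 6)² = 3 - 1*(-1)² = 3 - 1*1 = 3 - 1 = 2)
K = -10 (K = -5*2 = -10)
F(R, D) = -10
a(P, Y) = -3 + P + Y (a(P, Y) = -3 + (P + Y) = -3 + P + Y)
1/a(L, F(12, m(y(-4)))) = 1/(-3 + 2 - 10) = 1/(-11) = -1/11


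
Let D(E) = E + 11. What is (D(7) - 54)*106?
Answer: -3816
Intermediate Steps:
D(E) = 11 + E
(D(7) - 54)*106 = ((11 + 7) - 54)*106 = (18 - 54)*106 = -36*106 = -3816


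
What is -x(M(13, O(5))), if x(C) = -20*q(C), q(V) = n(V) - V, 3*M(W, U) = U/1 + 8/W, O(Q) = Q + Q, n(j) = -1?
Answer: -1180/13 ≈ -90.769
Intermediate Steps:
O(Q) = 2*Q
M(W, U) = U/3 + 8/(3*W) (M(W, U) = (U/1 + 8/W)/3 = (U*1 + 8/W)/3 = (U + 8/W)/3 = U/3 + 8/(3*W))
q(V) = -1 - V
x(C) = 20 + 20*C (x(C) = -20*(-1 - C) = 20 + 20*C)
-x(M(13, O(5))) = -(20 + 20*((1/3)*(8 + (2*5)*13)/13)) = -(20 + 20*((1/3)*(1/13)*(8 + 10*13))) = -(20 + 20*((1/3)*(1/13)*(8 + 130))) = -(20 + 20*((1/3)*(1/13)*138)) = -(20 + 20*(46/13)) = -(20 + 920/13) = -1*1180/13 = -1180/13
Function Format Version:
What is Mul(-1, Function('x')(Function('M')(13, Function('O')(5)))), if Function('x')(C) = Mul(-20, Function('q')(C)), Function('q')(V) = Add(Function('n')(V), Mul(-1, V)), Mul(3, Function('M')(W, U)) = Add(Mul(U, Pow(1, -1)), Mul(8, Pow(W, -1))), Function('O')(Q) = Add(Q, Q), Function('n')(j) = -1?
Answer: Rational(-1180, 13) ≈ -90.769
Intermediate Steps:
Function('O')(Q) = Mul(2, Q)
Function('M')(W, U) = Add(Mul(Rational(1, 3), U), Mul(Rational(8, 3), Pow(W, -1))) (Function('M')(W, U) = Mul(Rational(1, 3), Add(Mul(U, Pow(1, -1)), Mul(8, Pow(W, -1)))) = Mul(Rational(1, 3), Add(Mul(U, 1), Mul(8, Pow(W, -1)))) = Mul(Rational(1, 3), Add(U, Mul(8, Pow(W, -1)))) = Add(Mul(Rational(1, 3), U), Mul(Rational(8, 3), Pow(W, -1))))
Function('q')(V) = Add(-1, Mul(-1, V))
Function('x')(C) = Add(20, Mul(20, C)) (Function('x')(C) = Mul(-20, Add(-1, Mul(-1, C))) = Add(20, Mul(20, C)))
Mul(-1, Function('x')(Function('M')(13, Function('O')(5)))) = Mul(-1, Add(20, Mul(20, Mul(Rational(1, 3), Pow(13, -1), Add(8, Mul(Mul(2, 5), 13)))))) = Mul(-1, Add(20, Mul(20, Mul(Rational(1, 3), Rational(1, 13), Add(8, Mul(10, 13)))))) = Mul(-1, Add(20, Mul(20, Mul(Rational(1, 3), Rational(1, 13), Add(8, 130))))) = Mul(-1, Add(20, Mul(20, Mul(Rational(1, 3), Rational(1, 13), 138)))) = Mul(-1, Add(20, Mul(20, Rational(46, 13)))) = Mul(-1, Add(20, Rational(920, 13))) = Mul(-1, Rational(1180, 13)) = Rational(-1180, 13)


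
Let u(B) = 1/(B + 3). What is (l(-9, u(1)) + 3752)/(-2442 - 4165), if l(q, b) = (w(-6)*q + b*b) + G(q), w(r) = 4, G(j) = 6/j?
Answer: -178339/317136 ≈ -0.56234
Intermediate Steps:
u(B) = 1/(3 + B)
l(q, b) = b² + 4*q + 6/q (l(q, b) = (4*q + b*b) + 6/q = (4*q + b²) + 6/q = (b² + 4*q) + 6/q = b² + 4*q + 6/q)
(l(-9, u(1)) + 3752)/(-2442 - 4165) = (((1/(3 + 1))² + 4*(-9) + 6/(-9)) + 3752)/(-2442 - 4165) = (((1/4)² - 36 + 6*(-⅑)) + 3752)/(-6607) = (((¼)² - 36 - ⅔) + 3752)*(-1/6607) = ((1/16 - 36 - ⅔) + 3752)*(-1/6607) = (-1757/48 + 3752)*(-1/6607) = (178339/48)*(-1/6607) = -178339/317136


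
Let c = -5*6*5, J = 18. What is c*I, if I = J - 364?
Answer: 51900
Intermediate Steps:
I = -346 (I = 18 - 364 = -346)
c = -150 (c = -30*5 = -150)
c*I = -150*(-346) = 51900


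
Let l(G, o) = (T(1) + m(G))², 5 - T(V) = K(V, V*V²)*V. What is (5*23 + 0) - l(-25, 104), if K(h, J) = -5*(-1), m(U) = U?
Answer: -510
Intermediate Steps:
K(h, J) = 5
T(V) = 5 - 5*V
l(G, o) = G² (l(G, o) = ((5 - 5*1) + G)² = ((5 - 5) + G)² = (0 + G)² = G²)
(5*23 + 0) - l(-25, 104) = (5*23 + 0) - 1*(-25)² = (115 + 0) - 1*625 = 115 - 625 = -510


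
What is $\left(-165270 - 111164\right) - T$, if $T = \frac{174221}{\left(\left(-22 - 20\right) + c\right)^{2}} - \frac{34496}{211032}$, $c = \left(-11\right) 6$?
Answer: $- \frac{3150335025085}{11395728} \approx -2.7645 \cdot 10^{5}$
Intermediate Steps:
$c = -66$
$T = \frac{168351133}{11395728}$ ($T = \frac{174221}{\left(\left(-22 - 20\right) - 66\right)^{2}} - \frac{34496}{211032} = \frac{174221}{\left(\left(-22 - 20\right) - 66\right)^{2}} - \frac{4312}{26379} = \frac{174221}{\left(-42 - 66\right)^{2}} - \frac{4312}{26379} = \frac{174221}{\left(-108\right)^{2}} - \frac{4312}{26379} = \frac{174221}{11664} - \frac{4312}{26379} = \frac{168351133}{11395728} \approx 14.773$)
$\left(-165270 - 111164\right) - T = \left(-165270 - 111164\right) - \frac{168351133}{11395728} = -276434 - \frac{168351133}{11395728} = - \frac{3150335025085}{11395728}$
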